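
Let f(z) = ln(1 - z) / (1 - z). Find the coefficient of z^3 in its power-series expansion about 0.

-11/6

Multiply the numerator's expansion by the denominator's geometric series.
f(0) = 0
f′(0) = -1
f′′(0) = -3
f′′′(0) = -11
So c_3 = f′′′(0)/3! = -11/6.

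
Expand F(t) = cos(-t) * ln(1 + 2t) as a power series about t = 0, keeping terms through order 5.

Multiply the two series term by term and collect like powers.
[t^0] = 0;  [t^1] = 2;  [t^2] = -2;  [t^3] = 5/3;  [t^4] = -3;  [t^5] = 103/20.

103*t^5/20 - 3*t^4 + 5*t^3/3 - 2*t^2 + 2*t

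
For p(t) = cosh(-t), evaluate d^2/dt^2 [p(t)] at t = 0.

1

Use the known series and substitute for the argument.
From the series, [t^2] p = 1/2; multiply by 2! = 2 to get 1.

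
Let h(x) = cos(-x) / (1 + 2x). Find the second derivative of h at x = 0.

7

Take the Cauchy product of the two expansions.
From the series, [x^2] h = 7/2; multiply by 2! = 2 to get 7.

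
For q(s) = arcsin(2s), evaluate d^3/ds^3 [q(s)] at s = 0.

The coefficient of s^3 in the expansion is 4/3, so q′′′(0) = 3! * (4/3) = 8.

8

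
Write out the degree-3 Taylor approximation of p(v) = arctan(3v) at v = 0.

p(0) = 0
p′(0) = 3
p′′(0) = 0
p′′′(0) = -54
Then c_k = p^(k)(0)/k! gives each Taylor coefficient.

-9*v^3 + 3*v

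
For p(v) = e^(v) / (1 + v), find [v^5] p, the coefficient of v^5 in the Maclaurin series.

Take the Cauchy product of the two expansions.

-11/30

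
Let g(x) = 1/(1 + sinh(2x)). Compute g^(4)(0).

512

Let u equal the inner series; expand the outer function in u and truncate.
The coefficient of x^4 in the expansion is 64/3, so g^(4)(0) = 4! * (64/3) = 512.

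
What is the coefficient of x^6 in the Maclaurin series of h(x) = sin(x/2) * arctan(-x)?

-247/2304

Take the Cauchy product of the two expansions.
So c_6 = h^(6)(0)/6! = -247/2304.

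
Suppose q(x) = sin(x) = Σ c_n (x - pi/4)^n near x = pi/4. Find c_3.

-sqrt(2)/12

Differentiate repeatedly and evaluate at the center.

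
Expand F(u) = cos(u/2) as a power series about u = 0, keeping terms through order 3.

F(0) = 1
F′(0) = 0
F′′(0) = -1/4
F′′′(0) = 0
Then c_k = F^(k)(0)/k! gives each Taylor coefficient.

1 - u^2/8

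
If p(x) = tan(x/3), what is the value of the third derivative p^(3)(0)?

2/27

The coefficient of x^3 in the expansion is 1/81, so p′′′(0) = 3! * (1/81) = 2/27.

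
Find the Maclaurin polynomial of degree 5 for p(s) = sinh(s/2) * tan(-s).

-3*s^4/16 - s^2/2

Write out both Maclaurin series and multiply, keeping only the needed powers.
p(0) = 0
p′(0) = 0
p′′(0) = -1
p′′′(0) = 0
p^(4)(0) = -9/2
p^(5)(0) = 0
Dividing each by k! gives the coefficients c_0, ..., c_5.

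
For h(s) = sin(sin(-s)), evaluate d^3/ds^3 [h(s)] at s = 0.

Plug the Maclaurin series of the inner function into that of the outer and collect terms.
From the series, [s^3] h = 1/3; multiply by 3! = 6 to get 2.

2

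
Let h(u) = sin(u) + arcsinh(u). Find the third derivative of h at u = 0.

Expand each term separately and add.
From the series, [u^3] h = -1/3; multiply by 3! = 6 to get -2.

-2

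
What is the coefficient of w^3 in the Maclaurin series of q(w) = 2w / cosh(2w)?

-4

Write the quotient as an unknown series and match coefficients against numerator = denominator · series.
q(0) = 0
q′(0) = 2
q′′(0) = 0
q′′′(0) = -24
Then c_k = q^(k)(0)/k! gives each Taylor coefficient.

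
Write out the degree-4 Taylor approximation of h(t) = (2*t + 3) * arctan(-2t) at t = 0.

Shift and add copies of the series according to the polynomial's terms.
[t^0] = 0;  [t^1] = -6;  [t^2] = -4;  [t^3] = 8;  [t^4] = 16/3.

16*t^4/3 + 8*t^3 - 4*t^2 - 6*t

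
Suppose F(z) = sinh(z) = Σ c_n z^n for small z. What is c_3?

1/6

F(0) = 0
F′(0) = 1
F′′(0) = 0
F′′′(0) = 1
Then c_k = F^(k)(0)/k! gives each Taylor coefficient.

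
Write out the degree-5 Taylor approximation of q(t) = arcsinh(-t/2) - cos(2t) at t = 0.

-3*t^5/1280 - 2*t^4/3 + t^3/48 + 2*t^2 - t/2 - 1

Combine the two series term by term.
q(0) = -1
q′(0) = -1/2
q′′(0) = 4
q′′′(0) = 1/8
q^(4)(0) = -16
q^(5)(0) = -9/32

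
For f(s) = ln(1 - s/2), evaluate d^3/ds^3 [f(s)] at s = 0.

-1/4

The coefficient of s^3 in the expansion is -1/24, so f′′′(0) = 3! * (-1/24) = -1/4.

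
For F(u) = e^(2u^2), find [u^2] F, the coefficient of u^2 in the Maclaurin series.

[u^0] = 1;  [u^1] = 0;  [u^2] = 2.
So c_2 = F′′(0)/2! = 2.

2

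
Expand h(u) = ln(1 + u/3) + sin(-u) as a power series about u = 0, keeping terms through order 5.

Add the two expansions coefficient-wise.
h(0) = 0
h′(0) = -2/3
h′′(0) = -1/9
h′′′(0) = 29/27
h^(4)(0) = -2/27
h^(5)(0) = -73/81
Then c_k = h^(k)(0)/k! gives each Taylor coefficient.

-73*u^5/9720 - u^4/324 + 29*u^3/162 - u^2/18 - 2*u/3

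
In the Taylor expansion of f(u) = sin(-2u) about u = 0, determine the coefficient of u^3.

Use the known series and substitute for the argument.
f(0) = 0
f′(0) = -2
f′′(0) = 0
f′′′(0) = 8
So c_3 = f′′′(0)/3! = 4/3.

4/3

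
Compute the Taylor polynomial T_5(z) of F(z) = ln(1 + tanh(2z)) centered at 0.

4*z^4/3 - 2*z^2 + 2*z

Compose series: expand the inner function first, then feed it into the outer expansion.
F(0) = 0
F′(0) = 2
F′′(0) = -4
F′′′(0) = 0
F^(4)(0) = 32
F^(5)(0) = 0
Then c_k = F^(k)(0)/k! gives each Taylor coefficient.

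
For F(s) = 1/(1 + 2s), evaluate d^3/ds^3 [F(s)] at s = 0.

From the series, [s^3] F = -8; multiply by 3! = 6 to get -48.

-48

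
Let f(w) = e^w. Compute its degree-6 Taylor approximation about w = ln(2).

(w - ln(2))^6/360 + (w - ln(2))^5/60 + (w - ln(2))^4/12 + (w - ln(2))^3/3 + (w - ln(2))^2 + 2*(w - ln(2)) + 2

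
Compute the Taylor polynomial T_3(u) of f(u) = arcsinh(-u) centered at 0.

u^3/6 - u

f(0) = 0
f′(0) = -1
f′′(0) = 0
f′′′(0) = 1
Dividing each by k! gives the coefficients c_0, ..., c_3.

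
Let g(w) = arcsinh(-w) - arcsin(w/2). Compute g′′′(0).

Expand each term separately and add.
From the series, [w^3] g = 7/48; multiply by 3! = 6 to get 7/8.

7/8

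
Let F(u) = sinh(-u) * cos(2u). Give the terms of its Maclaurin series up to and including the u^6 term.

-41*u^5/120 + 11*u^3/6 - u

Take the Cauchy product of the two expansions.
F(0) = 0
F′(0) = -1
F′′(0) = 0
F′′′(0) = 11
F^(4)(0) = 0
F^(5)(0) = -41
F^(6)(0) = 0
The Taylor polynomial is Σ F^(k)(0)/k! · u^k.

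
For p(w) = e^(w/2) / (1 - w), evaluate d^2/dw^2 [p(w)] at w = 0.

13/4

Write out both Maclaurin series and multiply, keeping only the needed powers.
The coefficient of w^2 in the expansion is 13/8, so p′′(0) = 2! * (13/8) = 13/4.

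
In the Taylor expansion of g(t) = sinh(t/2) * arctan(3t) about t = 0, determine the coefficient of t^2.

Multiply the two series term by term and collect like powers.

3/2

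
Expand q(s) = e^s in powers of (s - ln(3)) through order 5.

q(ln(3)) = 3
q′(ln(3)) = 3
q′′(ln(3)) = 3
q′′′(ln(3)) = 3
q^(4)(ln(3)) = 3
q^(5)(ln(3)) = 3
Then c_k = q^(k)(ln(3))/k! gives each Taylor coefficient.

(s - ln(3))^5/40 + (s - ln(3))^4/8 + (s - ln(3))^3/2 + 3*(s - ln(3))^2/2 + 3*(s - ln(3)) + 3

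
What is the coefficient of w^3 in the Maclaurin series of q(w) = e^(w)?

1/6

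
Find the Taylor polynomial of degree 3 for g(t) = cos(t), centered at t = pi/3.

sqrt(3)*(t - pi/3)^3/12 - (t - pi/3)^2/4 - sqrt(3)*(t - pi/3)/2 + 1/2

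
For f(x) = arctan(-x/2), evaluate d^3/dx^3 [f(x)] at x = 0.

1/4

The coefficient of x^3 in the expansion is 1/24, so f′′′(0) = 3! * (1/24) = 1/4.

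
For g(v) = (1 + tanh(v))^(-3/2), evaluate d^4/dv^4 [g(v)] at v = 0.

Compose series: expand the inner function first, then feed it into the outer expansion.
The coefficient of v^4 in the expansion is 155/128, so g^(4)(0) = 4! * (155/128) = 465/16.

465/16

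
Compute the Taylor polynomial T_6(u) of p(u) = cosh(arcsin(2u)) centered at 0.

68*u^6/9 + 10*u^4/3 + 2*u^2 + 1

Let u equal the inner series; expand the outer function in u and truncate.
p(0) = 1
p′(0) = 0
p′′(0) = 4
p′′′(0) = 0
p^(4)(0) = 80
p^(5)(0) = 0
p^(6)(0) = 5440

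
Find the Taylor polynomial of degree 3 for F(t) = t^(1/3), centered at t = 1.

F(1) = 1
F′(1) = 1/3
F′′(1) = -2/9
F′′′(1) = 10/27
Dividing each by k! gives the coefficients c_0, ..., c_3.

5*(t - 1)^3/81 - (t - 1)^2/9 + (t - 1)/3 + 1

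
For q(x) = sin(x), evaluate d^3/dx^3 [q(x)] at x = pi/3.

Use the known series and substitute for the argument.
The coefficient of (x - pi/3)^3 in the expansion is -1/12, so q′′′(pi/3) = 3! * (-1/12) = -1/2.

-1/2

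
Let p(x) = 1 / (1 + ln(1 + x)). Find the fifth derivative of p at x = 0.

-694

Expand as Σ (-1)^k u^k with u equal to the inner function's series.
The coefficient of x^5 in the expansion is -347/60, so p^(5)(0) = 5! * (-347/60) = -694.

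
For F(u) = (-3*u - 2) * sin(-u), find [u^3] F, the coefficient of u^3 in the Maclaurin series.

Shift and add copies of the series according to the polynomial's terms.
So c_3 = F′′′(0)/3! = -1/3.

-1/3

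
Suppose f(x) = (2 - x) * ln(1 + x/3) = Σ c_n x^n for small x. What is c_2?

Shift and add copies of the series according to the polynomial's terms.
f(0) = 0
f′(0) = 2/3
f′′(0) = -8/9

-4/9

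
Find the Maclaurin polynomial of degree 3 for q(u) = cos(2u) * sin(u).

Write out both Maclaurin series and multiply, keeping only the needed powers.
q(0) = 0
q′(0) = 1
q′′(0) = 0
q′′′(0) = -13
Then c_k = q^(k)(0)/k! gives each Taylor coefficient.

-13*u^3/6 + u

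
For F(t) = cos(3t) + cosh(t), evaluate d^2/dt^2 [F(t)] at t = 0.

Combine the two series term by term.
The coefficient of t^2 in the expansion is -4, so F′′(0) = 2! * (-4) = -8.

-8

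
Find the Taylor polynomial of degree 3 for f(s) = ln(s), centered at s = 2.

Use the known series and substitute for the argument.

(s - 2)^3/24 - (s - 2)^2/8 + (s - 2)/2 + ln(2)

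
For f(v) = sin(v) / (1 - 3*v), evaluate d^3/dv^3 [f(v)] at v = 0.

53

Use 1/(1 - r) = Σ r^k on the denominator, then take the Cauchy product.
The coefficient of v^3 in the expansion is 53/6, so f′′′(0) = 3! * (53/6) = 53.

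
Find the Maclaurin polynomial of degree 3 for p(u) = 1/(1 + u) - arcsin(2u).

Combine the two series term by term.
p(0) = 1
p′(0) = -3
p′′(0) = 2
p′′′(0) = -14
The Taylor polynomial is Σ p^(k)(0)/k! · u^k.

-7*u^3/3 + u^2 - 3*u + 1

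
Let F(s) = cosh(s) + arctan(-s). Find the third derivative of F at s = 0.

2

Combine the two series term by term.
The coefficient of s^3 in the expansion is 1/3, so F′′′(0) = 3! * (1/3) = 2.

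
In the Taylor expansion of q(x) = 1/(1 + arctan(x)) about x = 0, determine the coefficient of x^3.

Let u equal the inner series; expand the outer function in u and truncate.
q(0) = 1
q′(0) = -1
q′′(0) = 2
q′′′(0) = -4
Then c_k = q^(k)(0)/k! gives each Taylor coefficient.

-2/3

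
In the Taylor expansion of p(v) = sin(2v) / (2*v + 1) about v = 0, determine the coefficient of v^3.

20/3

Use 1/(1 - r) = Σ r^k on the denominator, then take the Cauchy product.
p(0) = 0
p′(0) = 2
p′′(0) = -8
p′′′(0) = 40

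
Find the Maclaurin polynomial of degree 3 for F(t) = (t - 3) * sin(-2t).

-4*t^3 - 2*t^2 + 6*t

Distribute the polynomial across the series and collect like powers.
[t^0] = 0;  [t^1] = 6;  [t^2] = -2;  [t^3] = -4.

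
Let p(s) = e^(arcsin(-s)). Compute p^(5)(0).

-20

Compose series: expand the inner function first, then feed it into the outer expansion.
The coefficient of s^5 in the expansion is -1/6, so p^(5)(0) = 5! * (-1/6) = -20.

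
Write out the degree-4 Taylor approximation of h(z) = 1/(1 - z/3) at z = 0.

z^4/81 + z^3/27 + z^2/9 + z/3 + 1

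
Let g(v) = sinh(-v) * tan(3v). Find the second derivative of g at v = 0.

-6

Expand each factor separately, then convolve coefficients.
From the series, [v^2] g = -3; multiply by 2! = 2 to get -6.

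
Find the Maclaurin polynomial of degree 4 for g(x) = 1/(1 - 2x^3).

g(0) = 1
g′(0) = 0
g′′(0) = 0
g′′′(0) = 12
g^(4)(0) = 0

2*x^3 + 1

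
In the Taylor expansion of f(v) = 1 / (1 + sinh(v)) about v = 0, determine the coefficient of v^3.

-7/6

Expand as Σ (-1)^k u^k with u equal to the inner function's series.
So c_3 = f′′′(0)/3! = -7/6.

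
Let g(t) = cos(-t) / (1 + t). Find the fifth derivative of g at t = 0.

Write out both Maclaurin series and multiply, keeping only the needed powers.
The coefficient of t^5 in the expansion is -13/24, so g^(5)(0) = 5! * (-13/24) = -65.

-65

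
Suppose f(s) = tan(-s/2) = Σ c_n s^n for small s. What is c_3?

f(0) = 0
f′(0) = -1/2
f′′(0) = 0
f′′′(0) = -1/4
So c_3 = f′′′(0)/3! = -1/24.

-1/24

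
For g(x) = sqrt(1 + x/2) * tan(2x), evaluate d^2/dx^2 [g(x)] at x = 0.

1

Expand each factor separately, then convolve coefficients.
The coefficient of x^2 in the expansion is 1/2, so g′′(0) = 2! * (1/2) = 1.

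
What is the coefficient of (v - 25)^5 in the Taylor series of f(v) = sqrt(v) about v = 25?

7/500000000

f(25) = 5
f′(25) = 1/10
f′′(25) = -1/500
f′′′(25) = 3/25000
f^(4)(25) = -3/250000
f^(5)(25) = 21/12500000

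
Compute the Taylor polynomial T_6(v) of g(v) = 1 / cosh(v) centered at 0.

-61*v^6/720 + 5*v^4/24 - v^2/2 + 1

Write the quotient as an unknown series and match coefficients against numerator = denominator · series.
g(0) = 1
g′(0) = 0
g′′(0) = -1
g′′′(0) = 0
g^(4)(0) = 5
g^(5)(0) = 0
g^(6)(0) = -61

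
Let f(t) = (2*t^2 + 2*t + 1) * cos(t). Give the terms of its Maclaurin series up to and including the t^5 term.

Multiply each power in the prefactor through the base expansion.

t^5/12 - 23*t^4/24 - t^3 + 3*t^2/2 + 2*t + 1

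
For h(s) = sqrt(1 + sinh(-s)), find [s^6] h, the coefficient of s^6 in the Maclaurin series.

Compose series: expand the inner function first, then feed it into the outer expansion.

-2401/46080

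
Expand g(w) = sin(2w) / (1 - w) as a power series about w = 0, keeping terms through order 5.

Write out both Maclaurin series and multiply, keeping only the needed powers.
[w^0] = 0;  [w^1] = 2;  [w^2] = 2;  [w^3] = 2/3;  [w^4] = 2/3;  [w^5] = 14/15.

14*w^5/15 + 2*w^4/3 + 2*w^3/3 + 2*w^2 + 2*w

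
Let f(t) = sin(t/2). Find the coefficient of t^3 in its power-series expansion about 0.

f(0) = 0
f′(0) = 1/2
f′′(0) = 0
f′′′(0) = -1/8
Then c_k = f^(k)(0)/k! gives each Taylor coefficient.

-1/48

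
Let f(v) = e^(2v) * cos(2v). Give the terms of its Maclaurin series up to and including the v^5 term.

-16*v^5/15 - 8*v^4/3 - 8*v^3/3 + 2*v + 1

Expand each factor separately, then convolve coefficients.
[v^0] = 1;  [v^1] = 2;  [v^2] = 0;  [v^3] = -8/3;  [v^4] = -8/3;  [v^5] = -16/15.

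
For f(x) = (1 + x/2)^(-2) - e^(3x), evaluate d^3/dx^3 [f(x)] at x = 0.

Expand each term separately and add.
From the series, [x^3] f = -5; multiply by 3! = 6 to get -30.

-30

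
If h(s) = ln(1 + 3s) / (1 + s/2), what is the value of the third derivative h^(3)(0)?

Multiply the two series term by term and collect like powers.
The coefficient of s^3 in the expansion is 12, so h′′′(0) = 3! * (12) = 72.

72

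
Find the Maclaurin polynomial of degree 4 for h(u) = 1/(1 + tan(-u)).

Let u equal the inner series; expand the outer function in u and truncate.
h(0) = 1
h′(0) = 1
h′′(0) = 2
h′′′(0) = 8
h^(4)(0) = 40
Then c_k = h^(k)(0)/k! gives each Taylor coefficient.

5*u^4/3 + 4*u^3/3 + u^2 + u + 1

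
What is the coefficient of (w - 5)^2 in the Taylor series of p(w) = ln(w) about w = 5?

c_2 = p′′(5)/2! = -1/50.

-1/50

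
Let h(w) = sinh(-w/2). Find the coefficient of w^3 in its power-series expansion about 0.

-1/48

Differentiate repeatedly and evaluate at the center.
So c_3 = h′′′(0)/3! = -1/48.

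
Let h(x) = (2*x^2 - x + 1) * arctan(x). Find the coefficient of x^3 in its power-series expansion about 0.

Shift and add copies of the series according to the polynomial's terms.
[x^0] = 0;  [x^1] = 1;  [x^2] = -1;  [x^3] = 5/3.

5/3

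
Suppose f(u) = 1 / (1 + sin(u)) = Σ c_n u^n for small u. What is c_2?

Use the geometric series for the reciprocal, then substitute.
[u^0] = 1;  [u^1] = -1;  [u^2] = 1.

1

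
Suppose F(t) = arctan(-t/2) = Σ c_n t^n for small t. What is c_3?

F(0) = 0
F′(0) = -1/2
F′′(0) = 0
F′′′(0) = 1/4
Dividing each by k! gives the coefficients c_0, ..., c_3.

1/24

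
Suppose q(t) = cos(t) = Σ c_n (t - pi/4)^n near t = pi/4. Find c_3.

sqrt(2)/12

q(pi/4) = sqrt(2)/2
q′(pi/4) = -sqrt(2)/2
q′′(pi/4) = -sqrt(2)/2
q′′′(pi/4) = sqrt(2)/2
So c_3 = q′′′(pi/4)/3! = sqrt(2)/12.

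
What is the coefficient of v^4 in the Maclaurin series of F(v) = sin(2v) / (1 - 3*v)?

50

Expand 1/(denominator) as a geometric series and multiply by the numerator's series.
F(0) = 0
F′(0) = 2
F′′(0) = 12
F′′′(0) = 100
F^(4)(0) = 1200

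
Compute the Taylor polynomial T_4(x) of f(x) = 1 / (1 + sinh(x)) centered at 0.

Expand as Σ (-1)^k u^k with u equal to the inner function's series.
f(0) = 1
f′(0) = -1
f′′(0) = 2
f′′′(0) = -7
f^(4)(0) = 32

4*x^4/3 - 7*x^3/6 + x^2 - x + 1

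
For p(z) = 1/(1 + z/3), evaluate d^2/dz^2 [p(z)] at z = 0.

From the series, [z^2] p = 1/9; multiply by 2! = 2 to get 2/9.

2/9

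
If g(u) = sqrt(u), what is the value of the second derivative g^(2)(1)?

Compute the successive derivatives at the expansion point and divide by k!.
The coefficient of (u - 1)^2 in the expansion is -1/8, so g′′(1) = 2! * (-1/8) = -1/4.

-1/4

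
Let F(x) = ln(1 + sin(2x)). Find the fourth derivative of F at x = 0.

Substitute the inner expansion into the outer series and collect powers.
From the series, [x^4] F = -4/3; multiply by 4! = 24 to get -32.

-32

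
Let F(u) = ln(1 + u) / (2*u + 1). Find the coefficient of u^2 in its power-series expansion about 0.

Expand 1/(denominator) as a geometric series and multiply by the numerator's series.
[u^0] = 0;  [u^1] = 1;  [u^2] = -5/2.

-5/2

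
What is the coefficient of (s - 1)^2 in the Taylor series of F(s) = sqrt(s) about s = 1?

F(1) = 1
F′(1) = 1/2
F′′(1) = -1/4
So c_2 = F′′(1)/2! = -1/8.

-1/8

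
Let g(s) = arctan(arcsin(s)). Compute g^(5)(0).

Let u equal the inner series; expand the outer function in u and truncate.
The coefficient of s^5 in the expansion is 13/120, so g^(5)(0) = 5! * (13/120) = 13.

13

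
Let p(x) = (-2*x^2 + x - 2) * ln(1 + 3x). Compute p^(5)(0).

-16254

Distribute the polynomial across the series and collect like powers.
The coefficient of x^5 in the expansion is -2709/20, so p^(5)(0) = 5! * (-2709/20) = -16254.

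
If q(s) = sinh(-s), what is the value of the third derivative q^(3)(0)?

-1

The coefficient of s^3 in the expansion is -1/6, so q′′′(0) = 3! * (-1/6) = -1.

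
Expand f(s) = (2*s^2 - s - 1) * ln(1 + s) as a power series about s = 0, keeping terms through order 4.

Multiply each power in the prefactor through the base expansion.

-13*s^4/12 + 13*s^3/6 - s^2/2 - s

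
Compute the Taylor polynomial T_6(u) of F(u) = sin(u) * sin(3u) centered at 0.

14*u^6/5 - 5*u^4 + 3*u^2

Take the Cauchy product of the two expansions.
[u^0] = 0;  [u^1] = 0;  [u^2] = 3;  [u^3] = 0;  [u^4] = -5;  [u^5] = 0;  [u^6] = 14/5.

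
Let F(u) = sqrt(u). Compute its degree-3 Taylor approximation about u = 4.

(u - 4)^3/512 - (u - 4)^2/64 + (u - 4)/4 + 2

Compute the successive derivatives at the expansion point and divide by k!.
F(4) = 2
F′(4) = 1/4
F′′(4) = -1/32
F′′′(4) = 3/256
Dividing each by k! gives the coefficients c_0, ..., c_3.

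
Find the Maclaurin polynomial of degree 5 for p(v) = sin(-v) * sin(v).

v^4/3 - v^2

Take the Cauchy product of the two expansions.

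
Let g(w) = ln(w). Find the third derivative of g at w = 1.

Apply the Taylor formula c_k = f^(k)(a)/k!.
The coefficient of (w - 1)^3 in the expansion is 1/3, so g′′′(1) = 3! * (1/3) = 2.

2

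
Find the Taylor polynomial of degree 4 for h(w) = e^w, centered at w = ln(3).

(w - ln(3))^4/8 + (w - ln(3))^3/2 + 3*(w - ln(3))^2/2 + 3*(w - ln(3)) + 3

h(ln(3)) = 3
h′(ln(3)) = 3
h′′(ln(3)) = 3
h′′′(ln(3)) = 3
h^(4)(ln(3)) = 3
The Taylor polynomial is Σ h^(k)(ln(3))/k! · (w - ln(3))^k.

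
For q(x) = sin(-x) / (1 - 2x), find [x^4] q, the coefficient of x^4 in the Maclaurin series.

-23/3

Take the Cauchy product of the two expansions.
[x^0] = 0;  [x^1] = -1;  [x^2] = -2;  [x^3] = -23/6;  [x^4] = -23/3.
So c_4 = q^(4)(0)/4! = -23/3.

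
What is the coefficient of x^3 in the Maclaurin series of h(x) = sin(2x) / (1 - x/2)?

-5/6

Write out both Maclaurin series and multiply, keeping only the needed powers.
h(0) = 0
h′(0) = 2
h′′(0) = 2
h′′′(0) = -5
The Taylor polynomial is Σ h^(k)(0)/k! · x^k.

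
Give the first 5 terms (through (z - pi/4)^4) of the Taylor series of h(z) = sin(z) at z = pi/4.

sqrt(2)*(z - pi/4)^4/48 - sqrt(2)*(z - pi/4)^3/12 - sqrt(2)*(z - pi/4)^2/4 + sqrt(2)*(z - pi/4)/2 + sqrt(2)/2

h(pi/4) = sqrt(2)/2
h′(pi/4) = sqrt(2)/2
h′′(pi/4) = -sqrt(2)/2
h′′′(pi/4) = -sqrt(2)/2
h^(4)(pi/4) = sqrt(2)/2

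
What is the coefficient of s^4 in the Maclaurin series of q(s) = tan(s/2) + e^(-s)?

1/24

Expand each term separately and add.
[s^0] = 1;  [s^1] = -1/2;  [s^2] = 1/2;  [s^3] = -1/8;  [s^4] = 1/24.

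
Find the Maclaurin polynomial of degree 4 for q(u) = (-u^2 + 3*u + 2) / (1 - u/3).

Distribute the polynomial across the series and collect like powers.
q(0) = 2
q′(0) = 11/3
q′′(0) = 4/9
q′′′(0) = 4/9
q^(4)(0) = 16/27
Dividing each by k! gives the coefficients c_0, ..., c_4.

2*u^4/81 + 2*u^3/27 + 2*u^2/9 + 11*u/3 + 2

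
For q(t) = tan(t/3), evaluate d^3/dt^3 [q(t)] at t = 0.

2/27

The coefficient of t^3 in the expansion is 1/81, so q′′′(0) = 3! * (1/81) = 2/27.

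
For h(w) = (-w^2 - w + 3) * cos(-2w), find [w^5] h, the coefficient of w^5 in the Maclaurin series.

-2/3

Shift and add copies of the series according to the polynomial's terms.
[w^0] = 3;  [w^1] = -1;  [w^2] = -7;  [w^3] = 2;  [w^4] = 4;  [w^5] = -2/3.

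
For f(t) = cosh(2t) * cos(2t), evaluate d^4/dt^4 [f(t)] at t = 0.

-64

Write out both Maclaurin series and multiply, keeping only the needed powers.
From the series, [t^4] f = -8/3; multiply by 4! = 24 to get -64.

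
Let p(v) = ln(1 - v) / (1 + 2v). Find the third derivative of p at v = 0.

Multiply the two series term by term and collect like powers.
The coefficient of v^3 in the expansion is -10/3, so p′′′(0) = 3! * (-10/3) = -20.

-20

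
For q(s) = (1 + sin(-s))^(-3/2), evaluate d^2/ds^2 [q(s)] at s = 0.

Compose series: expand the inner function first, then feed it into the outer expansion.
The coefficient of s^2 in the expansion is 15/8, so q′′(0) = 2! * (15/8) = 15/4.

15/4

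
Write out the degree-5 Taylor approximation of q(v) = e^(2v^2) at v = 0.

2*v^4 + 2*v^2 + 1

Apply the Taylor formula c_k = f^(k)(a)/k!.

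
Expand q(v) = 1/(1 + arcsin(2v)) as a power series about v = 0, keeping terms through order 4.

Substitute the inner expansion into the outer series and collect powers.

64*v^4/3 - 28*v^3/3 + 4*v^2 - 2*v + 1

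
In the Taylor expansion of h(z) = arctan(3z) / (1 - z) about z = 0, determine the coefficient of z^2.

3

Take the Cauchy product of the two expansions.
[z^0] = 0;  [z^1] = 3;  [z^2] = 3.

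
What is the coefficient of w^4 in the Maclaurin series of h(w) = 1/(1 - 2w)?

16

h(0) = 1
h′(0) = 2
h′′(0) = 8
h′′′(0) = 48
h^(4)(0) = 384
Then c_k = h^(k)(0)/k! gives each Taylor coefficient.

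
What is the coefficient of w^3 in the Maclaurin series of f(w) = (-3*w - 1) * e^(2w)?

-22/3

Shift and add copies of the series according to the polynomial's terms.
f(0) = -1
f′(0) = -5
f′′(0) = -16
f′′′(0) = -44
Dividing each by k! gives the coefficients c_0, ..., c_3.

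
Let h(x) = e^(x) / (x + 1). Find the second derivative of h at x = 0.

Expand 1/(denominator) as a geometric series and multiply by the numerator's series.
The coefficient of x^2 in the expansion is 1/2, so h′′(0) = 2! * (1/2) = 1.

1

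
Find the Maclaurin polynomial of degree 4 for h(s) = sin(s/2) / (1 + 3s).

Multiply the two series term by term and collect like powers.
h(0) = 0
h′(0) = 1/2
h′′(0) = -3
h′′′(0) = 215/8
h^(4)(0) = -645/2
Dividing each by k! gives the coefficients c_0, ..., c_4.

-215*s^4/16 + 215*s^3/48 - 3*s^2/2 + s/2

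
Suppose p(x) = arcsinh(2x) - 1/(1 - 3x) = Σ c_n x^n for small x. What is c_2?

-9

Add the two expansions coefficient-wise.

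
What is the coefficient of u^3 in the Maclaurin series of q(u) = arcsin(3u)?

9/2

[u^0] = 0;  [u^1] = 3;  [u^2] = 0;  [u^3] = 9/2.
So c_3 = q′′′(0)/3! = 9/2.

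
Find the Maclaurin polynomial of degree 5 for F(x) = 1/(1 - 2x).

32*x^5 + 16*x^4 + 8*x^3 + 4*x^2 + 2*x + 1

Differentiate repeatedly and evaluate at the center.
F(0) = 1
F′(0) = 2
F′′(0) = 8
F′′′(0) = 48
F^(4)(0) = 384
F^(5)(0) = 3840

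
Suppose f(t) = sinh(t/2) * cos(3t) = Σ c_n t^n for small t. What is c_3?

-107/48

Multiply the two series term by term and collect like powers.
f(0) = 0
f′(0) = 1/2
f′′(0) = 0
f′′′(0) = -107/8
So c_3 = f′′′(0)/3! = -107/48.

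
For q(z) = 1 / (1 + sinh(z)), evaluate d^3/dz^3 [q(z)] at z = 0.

-7

Use the geometric series for the reciprocal, then substitute.
From the series, [z^3] q = -7/6; multiply by 3! = 6 to get -7.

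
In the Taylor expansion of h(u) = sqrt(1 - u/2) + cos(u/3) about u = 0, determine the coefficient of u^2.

-25/288

Add the two expansions coefficient-wise.
h(0) = 2
h′(0) = -1/4
h′′(0) = -25/144
The Taylor polynomial is Σ h^(k)(0)/k! · u^k.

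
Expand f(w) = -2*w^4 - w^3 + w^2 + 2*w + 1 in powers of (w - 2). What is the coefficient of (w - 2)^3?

-17

f(2) = -31
f′(2) = -70
f′′(2) = -106
f′′′(2) = -102
The Taylor polynomial is Σ f^(k)(2)/k! · (w - 2)^k.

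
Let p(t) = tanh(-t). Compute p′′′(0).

2

Use the known series and substitute for the argument.
From the series, [t^3] p = 1/3; multiply by 3! = 6 to get 2.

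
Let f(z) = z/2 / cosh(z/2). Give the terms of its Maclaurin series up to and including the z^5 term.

5*z^5/768 - z^3/16 + z/2

Invert the denominator's series and multiply.
[z^0] = 0;  [z^1] = 1/2;  [z^2] = 0;  [z^3] = -1/16;  [z^4] = 0;  [z^5] = 5/768.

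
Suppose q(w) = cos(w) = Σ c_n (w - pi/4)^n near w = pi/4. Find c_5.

-sqrt(2)/240

q(pi/4) = sqrt(2)/2
q′(pi/4) = -sqrt(2)/2
q′′(pi/4) = -sqrt(2)/2
q′′′(pi/4) = sqrt(2)/2
q^(4)(pi/4) = sqrt(2)/2
q^(5)(pi/4) = -sqrt(2)/2
Then c_k = q^(k)(pi/4)/k! gives each Taylor coefficient.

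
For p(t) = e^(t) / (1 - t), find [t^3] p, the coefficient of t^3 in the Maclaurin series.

8/3

Take the Cauchy product of the two expansions.
p(0) = 1
p′(0) = 2
p′′(0) = 5
p′′′(0) = 16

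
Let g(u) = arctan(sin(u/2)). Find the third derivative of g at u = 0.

Substitute the inner expansion into the outer series and collect powers.
The coefficient of u^3 in the expansion is -1/16, so g′′′(0) = 3! * (-1/16) = -3/8.

-3/8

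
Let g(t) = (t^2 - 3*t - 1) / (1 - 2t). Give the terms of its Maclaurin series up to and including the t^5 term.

-72*t^5 - 36*t^4 - 18*t^3 - 9*t^2 - 5*t - 1

Distribute the polynomial across the series and collect like powers.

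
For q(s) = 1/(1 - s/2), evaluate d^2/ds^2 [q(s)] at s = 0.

1/2

Apply the Taylor formula c_k = f^(k)(a)/k!.
From the series, [s^2] q = 1/4; multiply by 2! = 2 to get 1/2.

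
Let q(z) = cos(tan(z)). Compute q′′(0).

-1

Compose series: expand the inner function first, then feed it into the outer expansion.
The coefficient of z^2 in the expansion is -1/2, so q′′(0) = 2! * (-1/2) = -1.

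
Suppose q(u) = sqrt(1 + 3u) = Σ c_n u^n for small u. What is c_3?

Compute the successive derivatives at the expansion point and divide by k!.

27/16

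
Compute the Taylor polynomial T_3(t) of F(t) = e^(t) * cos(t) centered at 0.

Take the Cauchy product of the two expansions.
F(0) = 1
F′(0) = 1
F′′(0) = 0
F′′′(0) = -2
Then c_k = F^(k)(0)/k! gives each Taylor coefficient.

-t^3/3 + t + 1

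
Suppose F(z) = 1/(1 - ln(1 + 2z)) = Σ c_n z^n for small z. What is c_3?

8/3

Substitute the inner expansion into the outer series and collect powers.
F(0) = 1
F′(0) = 2
F′′(0) = 4
F′′′(0) = 16
So c_3 = F′′′(0)/3! = 8/3.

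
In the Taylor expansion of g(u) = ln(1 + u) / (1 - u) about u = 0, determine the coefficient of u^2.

1/2

Multiply the two series term by term and collect like powers.
g(0) = 0
g′(0) = 1
g′′(0) = 1
So c_2 = g′′(0)/2! = 1/2.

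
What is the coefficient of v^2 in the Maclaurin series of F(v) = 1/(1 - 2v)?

Differentiate repeatedly and evaluate at the center.
[v^0] = 1;  [v^1] = 2;  [v^2] = 4.

4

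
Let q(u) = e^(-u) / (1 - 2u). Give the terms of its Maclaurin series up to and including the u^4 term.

233*u^4/24 + 29*u^3/6 + 5*u^2/2 + u + 1

Write out both Maclaurin series and multiply, keeping only the needed powers.
[u^0] = 1;  [u^1] = 1;  [u^2] = 5/2;  [u^3] = 29/6;  [u^4] = 233/24.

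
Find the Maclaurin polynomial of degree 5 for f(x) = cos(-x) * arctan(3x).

2129*x^5/40 - 21*x^3/2 + 3*x

Multiply the two series term by term and collect like powers.
f(0) = 0
f′(0) = 3
f′′(0) = 0
f′′′(0) = -63
f^(4)(0) = 0
f^(5)(0) = 6387
The Taylor polynomial is Σ f^(k)(0)/k! · x^k.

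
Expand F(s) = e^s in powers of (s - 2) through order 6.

(s - 2)^6*e^(2)/720 + (s - 2)^5*e^(2)/120 + (s - 2)^4*e^(2)/24 + (s - 2)^3*e^(2)/6 + (s - 2)^2*e^(2)/2 + (s - 2)*e^(2) + e^(2)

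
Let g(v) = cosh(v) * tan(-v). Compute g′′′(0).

Multiply the two series term by term and collect like powers.
From the series, [v^3] g = -5/6; multiply by 3! = 6 to get -5.

-5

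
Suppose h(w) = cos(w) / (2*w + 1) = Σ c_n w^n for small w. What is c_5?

-337/12

Multiply the numerator's expansion by the denominator's geometric series.
So c_5 = h^(5)(0)/5! = -337/12.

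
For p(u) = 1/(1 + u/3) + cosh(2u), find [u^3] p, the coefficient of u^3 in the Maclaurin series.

Add the two expansions coefficient-wise.
[u^0] = 2;  [u^1] = -1/3;  [u^2] = 19/9;  [u^3] = -1/27.

-1/27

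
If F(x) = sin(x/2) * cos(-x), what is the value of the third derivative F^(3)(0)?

Multiply the two series term by term and collect like powers.
The coefficient of x^3 in the expansion is -13/48, so F′′′(0) = 3! * (-13/48) = -13/8.

-13/8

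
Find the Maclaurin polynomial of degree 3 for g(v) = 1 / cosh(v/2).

1 - v^2/8

Invert the denominator's series and multiply.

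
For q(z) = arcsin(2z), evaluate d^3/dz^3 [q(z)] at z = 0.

8

The coefficient of z^3 in the expansion is 4/3, so q′′′(0) = 3! * (4/3) = 8.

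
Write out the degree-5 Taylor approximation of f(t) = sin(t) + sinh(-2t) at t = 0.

-31*t^5/120 - 3*t^3/2 - t

Combine the two series term by term.
f(0) = 0
f′(0) = -1
f′′(0) = 0
f′′′(0) = -9
f^(4)(0) = 0
f^(5)(0) = -31
Then c_k = f^(k)(0)/k! gives each Taylor coefficient.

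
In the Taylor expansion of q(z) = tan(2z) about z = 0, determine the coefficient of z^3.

q(0) = 0
q′(0) = 2
q′′(0) = 0
q′′′(0) = 16
So c_3 = q′′′(0)/3! = 8/3.

8/3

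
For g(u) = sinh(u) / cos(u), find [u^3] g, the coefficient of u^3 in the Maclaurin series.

Invert the denominator's series and multiply.

2/3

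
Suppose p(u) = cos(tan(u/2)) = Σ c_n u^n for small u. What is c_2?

-1/8

Let u equal the inner series; expand the outer function in u and truncate.
[u^0] = 1;  [u^1] = 0;  [u^2] = -1/8.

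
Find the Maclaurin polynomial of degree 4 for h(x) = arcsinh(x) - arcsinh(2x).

Add the two expansions coefficient-wise.

7*x^3/6 - x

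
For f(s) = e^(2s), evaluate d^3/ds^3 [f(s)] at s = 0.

8

The coefficient of s^3 in the expansion is 4/3, so f′′′(0) = 3! * (4/3) = 8.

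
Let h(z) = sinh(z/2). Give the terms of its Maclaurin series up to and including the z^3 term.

h(0) = 0
h′(0) = 1/2
h′′(0) = 0
h′′′(0) = 1/8

z^3/48 + z/2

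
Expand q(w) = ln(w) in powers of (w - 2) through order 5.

Use the known series and substitute for the argument.
[(w - 2)^0] = ln(2);  [(w - 2)^1] = 1/2;  [(w - 2)^2] = -1/8;  [(w - 2)^3] = 1/24;  [(w - 2)^4] = -1/64;  [(w - 2)^5] = 1/160.

(w - 2)^5/160 - (w - 2)^4/64 + (w - 2)^3/24 - (w - 2)^2/8 + (w - 2)/2 + ln(2)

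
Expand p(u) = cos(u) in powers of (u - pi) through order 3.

(u - pi)^2/2 - 1

p(pi) = -1
p′(pi) = 0
p′′(pi) = 1
p′′′(pi) = 0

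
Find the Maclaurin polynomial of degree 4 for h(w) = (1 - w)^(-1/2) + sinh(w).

Combine the two series term by term.
h(0) = 1
h′(0) = 3/2
h′′(0) = 3/4
h′′′(0) = 23/8
h^(4)(0) = 105/16

35*w^4/128 + 23*w^3/48 + 3*w^2/8 + 3*w/2 + 1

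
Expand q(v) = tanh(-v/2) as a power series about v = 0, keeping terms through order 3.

v^3/24 - v/2

[v^0] = 0;  [v^1] = -1/2;  [v^2] = 0;  [v^3] = 1/24.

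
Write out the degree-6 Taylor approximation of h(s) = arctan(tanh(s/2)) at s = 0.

s^5/48 - s^3/12 + s/2

Plug the Maclaurin series of the inner function into that of the outer and collect terms.
h(0) = 0
h′(0) = 1/2
h′′(0) = 0
h′′′(0) = -1/2
h^(4)(0) = 0
h^(5)(0) = 5/2
h^(6)(0) = 0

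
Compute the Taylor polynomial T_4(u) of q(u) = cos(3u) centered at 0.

q(0) = 1
q′(0) = 0
q′′(0) = -9
q′′′(0) = 0
q^(4)(0) = 81
Then c_k = q^(k)(0)/k! gives each Taylor coefficient.

27*u^4/8 - 9*u^2/2 + 1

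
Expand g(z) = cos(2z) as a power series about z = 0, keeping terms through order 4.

g(0) = 1
g′(0) = 0
g′′(0) = -4
g′′′(0) = 0
g^(4)(0) = 16

2*z^4/3 - 2*z^2 + 1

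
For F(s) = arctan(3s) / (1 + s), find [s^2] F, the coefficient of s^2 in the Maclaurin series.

-3

Multiply the two series term by term and collect like powers.
[s^0] = 0;  [s^1] = 3;  [s^2] = -3.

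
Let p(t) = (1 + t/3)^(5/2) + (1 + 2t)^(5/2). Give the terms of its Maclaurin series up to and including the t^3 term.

Expand each term separately and add.
[t^0] = 2;  [t^1] = 35/6;  [t^2] = 185/24;  [t^3] = 1085/432.

1085*t^3/432 + 185*t^2/24 + 35*t/6 + 2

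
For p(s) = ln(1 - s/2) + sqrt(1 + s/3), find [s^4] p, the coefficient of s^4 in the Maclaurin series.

-167/10368

Combine the two series term by term.
p(0) = 1
p′(0) = -1/3
p′′(0) = -5/18
p′′′(0) = -17/72
p^(4)(0) = -167/432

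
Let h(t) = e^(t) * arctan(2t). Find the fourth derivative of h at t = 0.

Write out both Maclaurin series and multiply, keeping only the needed powers.
The coefficient of t^4 in the expansion is -7/3, so h^(4)(0) = 4! * (-7/3) = -56.

-56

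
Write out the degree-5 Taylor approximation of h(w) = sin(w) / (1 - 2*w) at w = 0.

1841*w^5/120 + 23*w^4/3 + 23*w^3/6 + 2*w^2 + w

Use 1/(1 - r) = Σ r^k on the denominator, then take the Cauchy product.
h(0) = 0
h′(0) = 1
h′′(0) = 4
h′′′(0) = 23
h^(4)(0) = 184
h^(5)(0) = 1841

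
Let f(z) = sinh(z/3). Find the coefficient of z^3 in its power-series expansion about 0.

1/162

Use the known series and substitute for the argument.
[z^0] = 0;  [z^1] = 1/3;  [z^2] = 0;  [z^3] = 1/162.
So c_3 = f′′′(0)/3! = 1/162.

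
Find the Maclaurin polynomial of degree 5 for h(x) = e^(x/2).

x^5/3840 + x^4/384 + x^3/48 + x^2/8 + x/2 + 1

Apply the Taylor formula c_k = f^(k)(a)/k!.
h(0) = 1
h′(0) = 1/2
h′′(0) = 1/4
h′′′(0) = 1/8
h^(4)(0) = 1/16
h^(5)(0) = 1/32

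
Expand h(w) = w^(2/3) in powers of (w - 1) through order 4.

-7*(w - 1)^4/243 + 4*(w - 1)^3/81 - (w - 1)^2/9 + 2*(w - 1)/3 + 1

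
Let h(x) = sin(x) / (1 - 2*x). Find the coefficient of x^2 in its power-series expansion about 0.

Expand 1/(denominator) as a geometric series and multiply by the numerator's series.
h(0) = 0
h′(0) = 1
h′′(0) = 4

2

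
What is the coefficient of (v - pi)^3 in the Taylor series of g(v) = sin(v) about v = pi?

1/6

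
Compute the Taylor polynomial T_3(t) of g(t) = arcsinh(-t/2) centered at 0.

g(0) = 0
g′(0) = -1/2
g′′(0) = 0
g′′′(0) = 1/8

t^3/48 - t/2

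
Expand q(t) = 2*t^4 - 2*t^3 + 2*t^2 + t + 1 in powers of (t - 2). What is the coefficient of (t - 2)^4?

Apply the Taylor formula c_k = f^(k)(a)/k!.
q(2) = 27
q′(2) = 49
q′′(2) = 76
q′′′(2) = 84
q^(4)(2) = 48
So c_4 = q^(4)(2)/4! = 2.

2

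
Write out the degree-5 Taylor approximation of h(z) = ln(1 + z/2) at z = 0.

h(0) = 0
h′(0) = 1/2
h′′(0) = -1/4
h′′′(0) = 1/4
h^(4)(0) = -3/8
h^(5)(0) = 3/4
Then c_k = h^(k)(0)/k! gives each Taylor coefficient.

z^5/160 - z^4/64 + z^3/24 - z^2/8 + z/2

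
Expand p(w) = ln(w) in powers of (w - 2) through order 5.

Use the known series and substitute for the argument.
p(2) = ln(2)
p′(2) = 1/2
p′′(2) = -1/4
p′′′(2) = 1/4
p^(4)(2) = -3/8
p^(5)(2) = 3/4
Dividing each by k! gives the coefficients c_0, ..., c_5.

(w - 2)^5/160 - (w - 2)^4/64 + (w - 2)^3/24 - (w - 2)^2/8 + (w - 2)/2 + ln(2)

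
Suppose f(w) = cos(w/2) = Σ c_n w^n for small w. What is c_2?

-1/8

f(0) = 1
f′(0) = 0
f′′(0) = -1/4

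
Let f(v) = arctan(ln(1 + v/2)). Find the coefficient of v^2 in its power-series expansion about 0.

-1/8

Let u equal the inner series; expand the outer function in u and truncate.
f(0) = 0
f′(0) = 1/2
f′′(0) = -1/4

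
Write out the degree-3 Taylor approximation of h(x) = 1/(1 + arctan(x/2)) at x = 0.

-x^3/12 + x^2/4 - x/2 + 1

Let u equal the inner series; expand the outer function in u and truncate.
[x^0] = 1;  [x^1] = -1/2;  [x^2] = 1/4;  [x^3] = -1/12.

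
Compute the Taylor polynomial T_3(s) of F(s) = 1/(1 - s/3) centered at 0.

F(0) = 1
F′(0) = 1/3
F′′(0) = 2/9
F′′′(0) = 2/9

s^3/27 + s^2/9 + s/3 + 1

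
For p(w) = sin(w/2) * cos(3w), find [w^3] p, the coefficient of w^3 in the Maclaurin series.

Write out both Maclaurin series and multiply, keeping only the needed powers.
p(0) = 0
p′(0) = 1/2
p′′(0) = 0
p′′′(0) = -109/8
So c_3 = p′′′(0)/3! = -109/48.

-109/48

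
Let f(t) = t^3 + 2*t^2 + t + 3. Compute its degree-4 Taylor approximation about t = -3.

(t + 3)^3 - 7*(t + 3)^2 + 16*(t + 3) - 9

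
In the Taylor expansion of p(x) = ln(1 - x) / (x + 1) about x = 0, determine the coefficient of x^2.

1/2

Use 1/(1 - r) = Σ r^k on the denominator, then take the Cauchy product.
[x^0] = 0;  [x^1] = -1;  [x^2] = 1/2.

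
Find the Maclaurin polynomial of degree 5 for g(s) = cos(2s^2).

g(0) = 1
g′(0) = 0
g′′(0) = 0
g′′′(0) = 0
g^(4)(0) = -48
g^(5)(0) = 0
The Taylor polynomial is Σ g^(k)(0)/k! · s^k.

1 - 2*s^4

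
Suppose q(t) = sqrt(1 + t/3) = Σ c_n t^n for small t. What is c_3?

q(0) = 1
q′(0) = 1/6
q′′(0) = -1/36
q′′′(0) = 1/72
So c_3 = q′′′(0)/3! = 1/432.

1/432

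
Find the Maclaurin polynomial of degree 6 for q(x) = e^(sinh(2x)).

Let u equal the inner series; expand the outer function in u and truncate.
q(0) = 1
q′(0) = 2
q′′(0) = 4
q′′′(0) = 16
q^(4)(0) = 80
q^(5)(0) = 384
q^(6)(0) = 2368
The Taylor polynomial is Σ q^(k)(0)/k! · x^k.

148*x^6/45 + 16*x^5/5 + 10*x^4/3 + 8*x^3/3 + 2*x^2 + 2*x + 1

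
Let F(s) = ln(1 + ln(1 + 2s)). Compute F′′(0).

Compose series: expand the inner function first, then feed it into the outer expansion.
The coefficient of s^2 in the expansion is -4, so F′′(0) = 2! * (-4) = -8.

-8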